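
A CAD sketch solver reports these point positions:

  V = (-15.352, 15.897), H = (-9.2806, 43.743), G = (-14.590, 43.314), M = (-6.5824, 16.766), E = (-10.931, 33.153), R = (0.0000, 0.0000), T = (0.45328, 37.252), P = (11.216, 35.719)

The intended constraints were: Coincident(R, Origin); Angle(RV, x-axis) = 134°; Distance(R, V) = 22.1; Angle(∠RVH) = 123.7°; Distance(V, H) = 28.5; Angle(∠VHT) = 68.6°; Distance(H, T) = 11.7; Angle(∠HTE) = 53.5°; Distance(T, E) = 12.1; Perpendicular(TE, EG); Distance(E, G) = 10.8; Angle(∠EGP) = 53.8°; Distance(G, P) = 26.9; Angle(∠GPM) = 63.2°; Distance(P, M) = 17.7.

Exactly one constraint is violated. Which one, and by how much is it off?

Distance(P, M) = 17.7 — off by 8.30.

R = (0.00, 0.00) ✓; RV at 134.0° ✓; |RV| = 22.10 ✓; ∠RVH = 123.7° ✓; |VH| = 28.50 ✓; ∠VHT = 68.60° ✓; |HT| = 11.70 ✓; ∠HTE = 53.50° ✓; |TE| = 12.10 ✓; ∠(TE, EG) = 90.00° ✓; |EG| = 10.80 ✓; ∠EGP = 53.80° ✓; |GP| = 26.90 ✓; ∠GPM = 63.20° ✓; |PM| = 26.00 ✗.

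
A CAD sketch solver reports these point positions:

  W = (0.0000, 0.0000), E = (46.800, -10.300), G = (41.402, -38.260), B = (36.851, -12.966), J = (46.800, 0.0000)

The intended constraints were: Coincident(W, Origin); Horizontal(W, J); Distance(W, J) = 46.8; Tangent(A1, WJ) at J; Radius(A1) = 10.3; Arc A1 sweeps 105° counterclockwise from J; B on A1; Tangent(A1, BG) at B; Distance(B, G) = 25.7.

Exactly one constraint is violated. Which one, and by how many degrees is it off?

Tangent(A1, BG) at B — off by 4.80°.

W = (0.00, 0.00) ✓; W.y = 0.00, J.y = 0.00 ✓; |WJ| = 46.80 ✓; ∠(EJ, JW) = 90.00° ✓; |EJ| = 10.30 ✓; bearing(E→B) − bearing(E→J) = 105.0° ✓; |EB| = 10.30 ✓; ∠(EB, BG) = 94.80° ✗; |BG| = 25.70 ✓.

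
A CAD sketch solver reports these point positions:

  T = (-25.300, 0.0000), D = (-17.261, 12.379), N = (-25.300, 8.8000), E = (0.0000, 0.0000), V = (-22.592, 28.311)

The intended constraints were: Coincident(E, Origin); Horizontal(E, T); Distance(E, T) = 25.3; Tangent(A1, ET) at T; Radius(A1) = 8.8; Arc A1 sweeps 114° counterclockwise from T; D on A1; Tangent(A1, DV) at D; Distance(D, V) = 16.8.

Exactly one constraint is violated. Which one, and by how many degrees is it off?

Tangent(A1, DV) at D — off by 5.50°.

E = (0.00, 0.00) ✓; E.y = 0.00, T.y = 0.00 ✓; |ET| = 25.30 ✓; ∠(NT, TE) = 90.00° ✓; |NT| = 8.800 ✓; bearing(N→D) − bearing(N→T) = 114.0° ✓; |ND| = 8.800 ✓; ∠(ND, DV) = 95.50° ✗; |DV| = 16.80 ✓.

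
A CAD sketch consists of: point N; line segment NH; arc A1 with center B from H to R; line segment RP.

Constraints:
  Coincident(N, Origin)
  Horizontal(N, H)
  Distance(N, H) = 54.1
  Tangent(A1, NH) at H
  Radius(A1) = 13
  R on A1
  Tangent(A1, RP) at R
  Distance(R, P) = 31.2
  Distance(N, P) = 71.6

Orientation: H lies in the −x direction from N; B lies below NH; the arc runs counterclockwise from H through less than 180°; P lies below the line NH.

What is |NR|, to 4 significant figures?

68.51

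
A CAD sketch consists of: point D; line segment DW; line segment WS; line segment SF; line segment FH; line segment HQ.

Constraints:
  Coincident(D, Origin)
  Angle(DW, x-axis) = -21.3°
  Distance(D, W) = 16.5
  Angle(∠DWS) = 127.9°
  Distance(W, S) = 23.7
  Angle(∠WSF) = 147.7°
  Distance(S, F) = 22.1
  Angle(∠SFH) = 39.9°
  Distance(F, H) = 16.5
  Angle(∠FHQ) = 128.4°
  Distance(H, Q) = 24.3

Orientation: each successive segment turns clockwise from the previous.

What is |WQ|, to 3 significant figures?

9.02

D is at the origin; DW runs at -21.3° with length 16.5, so W = (15.4, -5.99). ∠DWS = 127.9° gives WS at -73.4° from the x-axis; with |WS| = 23.7, S = (22.1, -28.7). ∠WSF = 147.7° gives SF at -106° from the x-axis; with |SF| = 22.1, F = (16.2, -50.0). ∠SFH = 39.9° gives FH at 114° from the x-axis; with |FH| = 16.5, H = (9.40, -34.9). ∠FHQ = 128.4° gives HQ at 62.6° from the x-axis; with |HQ| = 24.3, Q = (20.6, -13.4). Then |WQ| = |Q − W| = 9.02.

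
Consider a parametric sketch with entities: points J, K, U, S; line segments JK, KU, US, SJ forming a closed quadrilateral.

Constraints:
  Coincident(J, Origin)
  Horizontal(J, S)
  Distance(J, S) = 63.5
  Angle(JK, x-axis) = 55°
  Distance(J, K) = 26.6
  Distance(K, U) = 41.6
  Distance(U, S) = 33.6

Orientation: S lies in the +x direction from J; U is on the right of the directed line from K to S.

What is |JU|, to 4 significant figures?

37.09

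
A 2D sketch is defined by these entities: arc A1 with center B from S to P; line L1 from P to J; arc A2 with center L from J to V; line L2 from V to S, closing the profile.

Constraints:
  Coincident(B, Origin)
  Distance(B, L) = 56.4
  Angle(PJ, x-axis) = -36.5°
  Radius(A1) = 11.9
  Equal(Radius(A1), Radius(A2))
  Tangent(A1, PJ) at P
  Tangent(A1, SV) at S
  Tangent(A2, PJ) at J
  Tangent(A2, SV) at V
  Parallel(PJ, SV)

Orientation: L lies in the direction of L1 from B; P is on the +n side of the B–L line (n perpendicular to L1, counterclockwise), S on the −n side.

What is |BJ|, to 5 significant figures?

57.642

The slot axis is L1's direction at -36.5°, so u = (cos -36.5°, sin -36.5°) = (0.80386, -0.59482) and n = (−sin -36.5°, cos -36.5°) = (0.59482, 0.80386). B is at the origin and L lies 56.4 along u from B, so L = 56.4·u = (45.338, -33.548). Tangency of A1 to both parallel lines with radius 11.9 puts P and S at B ± 11.9·n: P = (7.0784, 9.5659), S = (-7.0784, -9.5659). Equal radii place J and V the same way about L: J = L + 11.9·n = (52.416, -23.982), V = L − 11.9·n = (38.259, -43.114). Then |BJ| = |J − B| = 57.642.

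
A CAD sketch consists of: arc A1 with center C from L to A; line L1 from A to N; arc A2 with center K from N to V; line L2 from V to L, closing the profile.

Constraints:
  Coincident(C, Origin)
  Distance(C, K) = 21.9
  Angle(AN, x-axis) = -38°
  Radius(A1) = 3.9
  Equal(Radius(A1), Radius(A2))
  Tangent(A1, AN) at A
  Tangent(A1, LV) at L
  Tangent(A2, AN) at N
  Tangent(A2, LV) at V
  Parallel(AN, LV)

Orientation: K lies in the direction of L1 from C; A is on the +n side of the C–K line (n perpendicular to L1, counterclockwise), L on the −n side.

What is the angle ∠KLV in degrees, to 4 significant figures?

10.10°

The slot axis is L1's direction at -38.0°, so u = (cos -38.0°, sin -38.0°) = (0.7880, -0.6157) and n = (−sin -38.0°, cos -38.0°) = (0.6157, 0.7880). C is at the origin and K lies 21.9 along u from C, so K = 21.9·u = (17.26, -13.48). Tangency of A1 to both parallel lines with radius 3.9 puts A and L at C ± 3.9·n: A = (2.401, 3.073), L = (-2.401, -3.073). Equal radii place N and V the same way about K: N = K + 3.9·n = (19.66, -10.41), V = K − 3.9·n = (14.86, -16.56). Then cos ∠KLV = LK·LV / (|LK||LV|), giving 10.10°.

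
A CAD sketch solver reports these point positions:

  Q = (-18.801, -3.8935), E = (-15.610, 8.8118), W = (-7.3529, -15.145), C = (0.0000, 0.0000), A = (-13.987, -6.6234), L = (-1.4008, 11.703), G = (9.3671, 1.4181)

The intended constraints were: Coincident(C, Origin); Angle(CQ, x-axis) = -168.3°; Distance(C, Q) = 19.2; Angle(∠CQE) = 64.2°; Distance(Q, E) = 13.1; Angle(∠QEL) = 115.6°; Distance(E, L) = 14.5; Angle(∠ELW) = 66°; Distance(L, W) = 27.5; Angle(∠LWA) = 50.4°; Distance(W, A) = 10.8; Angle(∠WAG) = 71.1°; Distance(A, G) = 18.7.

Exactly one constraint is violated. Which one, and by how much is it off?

Distance(A, G) = 18.7 — off by 6.00.

C = (0.00, 0.00) ✓; CQ at -168.3° ✓; |CQ| = 19.20 ✓; ∠CQE = 64.20° ✓; |QE| = 13.10 ✓; ∠QEL = 115.6° ✓; |EL| = 14.50 ✓; ∠ELW = 66.00° ✓; |LW| = 27.50 ✓; ∠LWA = 50.40° ✓; |WA| = 10.80 ✓; ∠WAG = 71.10° ✓; |AG| = 24.70 ✗.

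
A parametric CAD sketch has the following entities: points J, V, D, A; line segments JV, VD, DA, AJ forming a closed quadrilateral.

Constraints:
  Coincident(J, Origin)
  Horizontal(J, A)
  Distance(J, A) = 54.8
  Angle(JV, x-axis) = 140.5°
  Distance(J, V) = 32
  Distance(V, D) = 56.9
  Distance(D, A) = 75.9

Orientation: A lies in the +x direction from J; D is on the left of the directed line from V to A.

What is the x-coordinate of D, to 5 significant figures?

12.758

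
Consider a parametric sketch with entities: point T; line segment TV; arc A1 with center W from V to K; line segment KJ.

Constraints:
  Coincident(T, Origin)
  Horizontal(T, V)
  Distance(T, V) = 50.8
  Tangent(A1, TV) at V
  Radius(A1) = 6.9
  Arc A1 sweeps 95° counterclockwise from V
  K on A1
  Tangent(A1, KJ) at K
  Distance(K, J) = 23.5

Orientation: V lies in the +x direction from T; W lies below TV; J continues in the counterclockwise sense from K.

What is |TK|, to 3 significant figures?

44.6

The tangent condition forces WV to be normal to TV, so W = V + (0, -6.9) = (50.8, -6.90). On A1, V sits at bearing 90° from W; a 95° counterclockwise sweep puts K at bearing 185°, so K = W + 6.9·(cos 185°, sin 185°) = (43.9, -7.50). Then |TK| = |K − T| = 44.6.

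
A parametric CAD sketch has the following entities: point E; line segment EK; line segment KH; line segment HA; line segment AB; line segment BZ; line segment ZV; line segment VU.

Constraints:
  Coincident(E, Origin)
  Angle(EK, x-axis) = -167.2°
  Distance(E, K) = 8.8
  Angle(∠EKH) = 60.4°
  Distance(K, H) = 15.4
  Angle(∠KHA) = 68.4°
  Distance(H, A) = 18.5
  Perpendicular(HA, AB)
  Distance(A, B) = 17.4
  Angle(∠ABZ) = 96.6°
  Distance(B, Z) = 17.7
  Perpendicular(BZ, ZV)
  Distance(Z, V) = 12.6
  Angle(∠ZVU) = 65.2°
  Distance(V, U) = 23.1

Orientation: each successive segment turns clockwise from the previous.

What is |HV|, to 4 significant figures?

6.938

∠ABZ = 96.6° gives BZ at 148.2° from the x-axis; with |BZ| = 17.7, Z = (-15.48, -3.007). The perpendicularity gives ZV at right angles to BZ, so ZV runs at 58.20°; with |ZV| = 12.6, V = (-8.843, 7.701). Then |HV| = |V − H| = 6.938.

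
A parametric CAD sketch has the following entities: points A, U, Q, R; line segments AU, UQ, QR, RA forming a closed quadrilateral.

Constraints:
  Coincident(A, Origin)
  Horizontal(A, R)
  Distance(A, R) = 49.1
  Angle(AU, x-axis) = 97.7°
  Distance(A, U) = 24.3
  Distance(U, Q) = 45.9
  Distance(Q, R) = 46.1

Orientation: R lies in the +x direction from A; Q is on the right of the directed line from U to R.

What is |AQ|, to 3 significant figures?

21.9

Checks: |UQ| = 45.90 ✓; |QR| = 46.10 ✓.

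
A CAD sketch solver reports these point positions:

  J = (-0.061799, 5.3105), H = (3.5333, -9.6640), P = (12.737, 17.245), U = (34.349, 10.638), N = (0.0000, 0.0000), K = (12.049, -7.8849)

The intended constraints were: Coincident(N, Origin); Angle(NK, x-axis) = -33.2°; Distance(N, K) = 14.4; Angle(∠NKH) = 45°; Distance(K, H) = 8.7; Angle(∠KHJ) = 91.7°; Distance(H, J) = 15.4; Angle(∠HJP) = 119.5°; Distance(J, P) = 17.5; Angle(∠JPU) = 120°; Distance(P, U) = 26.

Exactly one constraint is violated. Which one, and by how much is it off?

Distance(P, U) = 26 — off by 3.40.

N = (0.00, 0.00) ✓; NK at -33.20° ✓; |NK| = 14.40 ✓; ∠NKH = 45.00° ✓; |KH| = 8.700 ✓; ∠KHJ = 91.70° ✓; |HJ| = 15.40 ✓; ∠HJP = 119.5° ✓; |JP| = 17.50 ✓; ∠JPU = 120.0° ✓; |PU| = 22.60 ✗.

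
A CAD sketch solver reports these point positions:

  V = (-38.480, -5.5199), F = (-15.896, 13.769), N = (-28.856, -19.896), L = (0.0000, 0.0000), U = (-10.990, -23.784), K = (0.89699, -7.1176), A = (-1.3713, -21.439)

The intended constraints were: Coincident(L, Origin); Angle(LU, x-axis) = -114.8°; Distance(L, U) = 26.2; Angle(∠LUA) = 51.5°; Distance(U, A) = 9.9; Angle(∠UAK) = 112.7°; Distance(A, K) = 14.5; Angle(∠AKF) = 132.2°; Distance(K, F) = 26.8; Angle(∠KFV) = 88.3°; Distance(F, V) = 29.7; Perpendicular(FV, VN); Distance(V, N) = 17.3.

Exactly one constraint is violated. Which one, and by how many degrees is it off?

Perpendicular(FV, VN) — off by 6.70°.

L = (0.00, 0.00) ✓; LU at -114.8° ✓; |LU| = 26.20 ✓; ∠LUA = 51.50° ✓; |UA| = 9.900 ✓; ∠UAK = 112.7° ✓; |AK| = 14.50 ✓; ∠AKF = 132.2° ✓; |KF| = 26.80 ✓; ∠KFV = 88.30° ✓; |FV| = 29.70 ✓; ∠(FV, VN) = 83.30° ✗; |VN| = 17.30 ✓.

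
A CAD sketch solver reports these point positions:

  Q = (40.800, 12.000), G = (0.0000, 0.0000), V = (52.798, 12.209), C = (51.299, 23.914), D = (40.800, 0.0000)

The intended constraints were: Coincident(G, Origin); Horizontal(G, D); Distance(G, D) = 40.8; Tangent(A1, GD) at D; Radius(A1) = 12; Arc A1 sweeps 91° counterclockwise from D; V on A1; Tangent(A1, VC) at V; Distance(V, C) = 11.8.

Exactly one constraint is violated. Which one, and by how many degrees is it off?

Tangent(A1, VC) at V — off by 6.30°.

G = (0.00, 0.00) ✓; G.y = 0.00, D.y = 0.00 ✓; |GD| = 40.80 ✓; ∠(QD, DG) = 90.00° ✓; |QD| = 12.00 ✓; bearing(Q→V) − bearing(Q→D) = 91.00° ✓; |QV| = 12.00 ✓; ∠(QV, VC) = 83.70° ✗; |VC| = 11.80 ✓.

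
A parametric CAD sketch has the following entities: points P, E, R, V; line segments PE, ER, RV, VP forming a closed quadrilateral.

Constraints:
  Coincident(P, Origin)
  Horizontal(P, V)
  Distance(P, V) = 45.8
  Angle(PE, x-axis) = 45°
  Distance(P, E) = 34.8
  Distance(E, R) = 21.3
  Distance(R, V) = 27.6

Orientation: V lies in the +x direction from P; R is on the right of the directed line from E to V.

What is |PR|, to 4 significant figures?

18.99

P is at the origin; P and V share the same y with |PV| = 45.8 and V in +x, so V = (45.8, 0). PE runs at 45.0° with |PE| = 34.8, so E = (24.61, 24.61). R is determined by |ER| = 21.3 and |RV| = 27.6 together: it lies at the intersection of circle(E, 21.3) and circle(V, 27.6). With |EV| = 32.48, the foot of the radical line on EV is 11.49 from E and the perpendicular offset is √(21.3² − 11.49²) = 17.93. Taking the right-of-EV solution: R = (18.52, 4.195).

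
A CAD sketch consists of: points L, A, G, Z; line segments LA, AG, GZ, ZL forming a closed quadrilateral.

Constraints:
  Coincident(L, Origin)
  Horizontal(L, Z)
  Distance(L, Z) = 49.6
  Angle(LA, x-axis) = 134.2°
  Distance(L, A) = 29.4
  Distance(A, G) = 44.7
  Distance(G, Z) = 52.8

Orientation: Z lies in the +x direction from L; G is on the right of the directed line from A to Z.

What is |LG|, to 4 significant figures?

18.56

L is at the origin; LZ is horizontal with |LZ| = 49.6 and Z in +x, so Z = (49.6, 0). LA runs at 134.2° with |LA| = 29.4, so A = (-20.50, 21.08). G is determined by |AG| = 44.7 and |GZ| = 52.8 together: it lies at the intersection of circle(A, 44.7) and circle(Z, 52.8). With |AZ| = 73.20, the foot of the radical line on AZ is 31.20 from A and the perpendicular offset is √(44.7² − 31.20²) = 32.01. Taking the right-of-AZ solution: G = (0.1691, -18.56).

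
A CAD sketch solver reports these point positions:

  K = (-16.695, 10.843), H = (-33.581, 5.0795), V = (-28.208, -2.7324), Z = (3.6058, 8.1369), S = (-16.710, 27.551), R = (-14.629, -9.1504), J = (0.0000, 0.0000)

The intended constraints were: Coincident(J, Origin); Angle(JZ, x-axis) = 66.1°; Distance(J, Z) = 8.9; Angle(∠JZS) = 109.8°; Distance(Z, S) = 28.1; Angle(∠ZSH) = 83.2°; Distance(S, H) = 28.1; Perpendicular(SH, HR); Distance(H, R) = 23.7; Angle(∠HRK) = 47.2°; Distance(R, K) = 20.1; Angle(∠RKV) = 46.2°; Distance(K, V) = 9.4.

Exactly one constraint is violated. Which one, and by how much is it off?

Distance(K, V) = 9.4 — off by 8.40.

J = (0.00, 0.00) ✓; JZ at 66.10° ✓; |JZ| = 8.900 ✓; ∠JZS = 109.8° ✓; |ZS| = 28.10 ✓; ∠ZSH = 83.20° ✓; |SH| = 28.10 ✓; ∠(SH, HR) = 90.00° ✓; |HR| = 23.70 ✓; ∠HRK = 47.20° ✓; |RK| = 20.10 ✓; ∠RKV = 46.20° ✓; |KV| = 17.80 ✗.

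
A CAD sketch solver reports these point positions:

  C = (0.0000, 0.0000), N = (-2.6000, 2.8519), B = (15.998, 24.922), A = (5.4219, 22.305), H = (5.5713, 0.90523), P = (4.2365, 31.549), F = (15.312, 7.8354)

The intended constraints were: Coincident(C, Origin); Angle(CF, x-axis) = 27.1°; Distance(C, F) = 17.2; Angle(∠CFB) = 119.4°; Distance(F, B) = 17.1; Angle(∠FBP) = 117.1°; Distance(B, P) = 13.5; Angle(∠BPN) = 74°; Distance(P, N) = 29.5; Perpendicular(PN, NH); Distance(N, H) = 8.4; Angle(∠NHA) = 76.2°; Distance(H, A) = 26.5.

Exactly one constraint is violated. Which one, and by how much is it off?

Distance(H, A) = 26.5 — off by 5.10.

C = (0.00, 0.00) ✓; CF at 27.10° ✓; |CF| = 17.20 ✓; ∠CFB = 119.4° ✓; |FB| = 17.10 ✓; ∠FBP = 117.1° ✓; |BP| = 13.50 ✓; ∠BPN = 74.00° ✓; |PN| = 29.50 ✓; ∠(PN, NH) = 90.00° ✓; |NH| = 8.400 ✓; ∠NHA = 76.20° ✓; |HA| = 21.40 ✗.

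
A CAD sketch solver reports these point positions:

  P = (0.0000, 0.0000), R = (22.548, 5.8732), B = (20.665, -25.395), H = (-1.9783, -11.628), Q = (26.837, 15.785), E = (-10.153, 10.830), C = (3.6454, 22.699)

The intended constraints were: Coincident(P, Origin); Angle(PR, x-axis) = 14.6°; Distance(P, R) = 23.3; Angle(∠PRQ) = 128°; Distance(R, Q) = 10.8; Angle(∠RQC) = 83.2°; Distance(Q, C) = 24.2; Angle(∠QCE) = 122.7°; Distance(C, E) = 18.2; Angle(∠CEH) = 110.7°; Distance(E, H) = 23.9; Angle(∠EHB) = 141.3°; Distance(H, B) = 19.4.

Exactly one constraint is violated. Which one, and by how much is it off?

Distance(H, B) = 19.4 — off by 7.10.

P = (0.00, 0.00) ✓; PR at 14.60° ✓; |PR| = 23.30 ✓; ∠PRQ = 128.0° ✓; |RQ| = 10.80 ✓; ∠RQC = 83.20° ✓; |QC| = 24.20 ✓; ∠QCE = 122.7° ✓; |CE| = 18.20 ✓; ∠CEH = 110.7° ✓; |EH| = 23.90 ✓; ∠EHB = 141.3° ✓; |HB| = 26.50 ✗.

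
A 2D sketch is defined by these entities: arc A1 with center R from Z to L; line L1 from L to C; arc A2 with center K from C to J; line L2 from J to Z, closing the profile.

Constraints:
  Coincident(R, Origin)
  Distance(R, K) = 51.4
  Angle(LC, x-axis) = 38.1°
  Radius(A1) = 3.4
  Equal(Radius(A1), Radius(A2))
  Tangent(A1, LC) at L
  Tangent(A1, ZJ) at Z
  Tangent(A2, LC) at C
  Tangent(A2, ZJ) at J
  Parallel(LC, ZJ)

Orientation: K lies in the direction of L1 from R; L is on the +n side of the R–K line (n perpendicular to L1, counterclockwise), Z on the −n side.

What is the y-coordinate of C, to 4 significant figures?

34.39

The slot axis is L1's direction at 38.1°, so u = (cos 38.1°, sin 38.1°) = (0.7869, 0.6170) and n = (−sin 38.1°, cos 38.1°) = (-0.6170, 0.7869). R is at the origin and K lies 51.4 along u from R, so K = 51.4·u = (40.45, 31.72). Tangency of A1 to both parallel lines with radius 3.4 puts L and Z at R ± 3.4·n: L = (-2.098, 2.676), Z = (2.098, -2.676). Equal radii place C and J the same way about K: C = K + 3.4·n = (38.35, 34.39), J = K − 3.4·n = (42.55, 29.04). So C.y = 34.39.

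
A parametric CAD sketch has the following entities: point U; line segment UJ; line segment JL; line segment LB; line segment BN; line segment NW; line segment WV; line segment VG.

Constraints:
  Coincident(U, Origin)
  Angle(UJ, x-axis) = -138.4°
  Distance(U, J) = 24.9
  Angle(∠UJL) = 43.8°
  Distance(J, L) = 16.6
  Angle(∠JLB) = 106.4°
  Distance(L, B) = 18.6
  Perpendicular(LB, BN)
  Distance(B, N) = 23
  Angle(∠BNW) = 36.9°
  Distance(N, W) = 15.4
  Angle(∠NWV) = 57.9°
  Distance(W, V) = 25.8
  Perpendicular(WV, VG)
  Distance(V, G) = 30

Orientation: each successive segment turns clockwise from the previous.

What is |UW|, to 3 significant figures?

10.4

U is at the origin; UJ runs at -138.4° with length 24.9, so J = (-18.6, -16.5). ∠UJL = 43.8° gives JL at 85.4° from the x-axis; with |JL| = 16.6, L = (-17.3, 0.0148). ∠JLB = 106.4° gives LB at 11.8° from the x-axis; with |LB| = 18.6, B = (0.918, 3.82). LB ⟂ BN, so BN runs at -78.2°; with |BN| = 23.0, N = (5.62, -18.7). ∠BNW = 36.9° gives NW at 139° from the x-axis; with |NW| = 15.4, W = (-5.95, -8.53). Then |UW| = |W − U| = 10.4.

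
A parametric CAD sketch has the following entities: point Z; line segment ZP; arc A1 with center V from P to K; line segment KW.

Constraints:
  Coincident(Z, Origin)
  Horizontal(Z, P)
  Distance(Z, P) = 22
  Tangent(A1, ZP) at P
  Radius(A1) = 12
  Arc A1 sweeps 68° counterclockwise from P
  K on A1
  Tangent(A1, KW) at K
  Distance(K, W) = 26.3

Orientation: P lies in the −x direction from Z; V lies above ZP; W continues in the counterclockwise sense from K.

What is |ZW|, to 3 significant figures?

31.9

Z is at the origin; ZP is horizontal with |ZP| = 22.0 and P on the −x side, so P = (-22.0, 0.00). Since A1 is tangent to ZP there, VP ⟂ ZP, so V = P + (0, 12) = (-22.0, 12.0). On A1, P sits at bearing -90° from V; a 68° counterclockwise sweep puts K at bearing -22°, so K = V + 12.0·(cos -22°, sin -22°) = (-10.9, 7.50). Tangency of A1 to KW means the radius VK is perpendicular to KW, so KW runs along (−sin -22°, cos -22°); with |KW| = 26.3, W = (-1.02, 31.9). Then |ZW| = |W − Z| = 31.9.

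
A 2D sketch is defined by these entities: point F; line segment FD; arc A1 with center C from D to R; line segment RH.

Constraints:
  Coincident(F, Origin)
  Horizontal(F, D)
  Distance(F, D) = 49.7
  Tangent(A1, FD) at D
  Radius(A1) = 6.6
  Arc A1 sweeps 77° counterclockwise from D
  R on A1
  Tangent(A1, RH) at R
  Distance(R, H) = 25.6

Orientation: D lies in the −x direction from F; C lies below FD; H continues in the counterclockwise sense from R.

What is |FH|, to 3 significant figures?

68.8

On A1, D sits at bearing 90° from C; a 77° counterclockwise sweep puts R at bearing 167°, so R = C + 6.6·(cos 167°, sin 167°) = (-56.1, -5.12). Tangency of A1 to RH means the radius CR is perpendicular to RH, so RH runs along (−sin 167°, cos 167°); with |RH| = 25.6, H = (-61.9, -30.1). Then |FH| = |H − F| = 68.8.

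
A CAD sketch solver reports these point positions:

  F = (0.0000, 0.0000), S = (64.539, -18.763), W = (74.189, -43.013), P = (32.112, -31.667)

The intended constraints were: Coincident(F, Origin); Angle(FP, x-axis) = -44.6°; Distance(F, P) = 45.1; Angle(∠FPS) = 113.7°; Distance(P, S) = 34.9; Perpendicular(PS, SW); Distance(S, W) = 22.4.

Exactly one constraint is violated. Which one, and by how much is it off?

Distance(S, W) = 22.4 — off by 3.70.

F = (0.00, 0.00) ✓; FP at -44.60° ✓; |FP| = 45.10 ✓; ∠FPS = 113.7° ✓; |PS| = 34.90 ✓; ∠(PS, SW) = 90.00° ✓; |SW| = 26.10 ✗.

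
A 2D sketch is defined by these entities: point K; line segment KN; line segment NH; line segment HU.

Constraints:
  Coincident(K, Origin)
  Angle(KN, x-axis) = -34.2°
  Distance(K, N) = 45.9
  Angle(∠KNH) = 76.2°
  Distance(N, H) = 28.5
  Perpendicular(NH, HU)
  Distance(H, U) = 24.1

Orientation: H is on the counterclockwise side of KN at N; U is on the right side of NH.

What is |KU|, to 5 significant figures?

70.882

K is at the origin; KN runs at -34.2° with length 45.9, so N = 45.9·(cos -34.2°, sin -34.2°) = (37.963, -25.800). ∠KNH = 76.2°, so NH runs at -34.2° + (180° − 76.2°) = 69.600° from the x-axis; with |NH| = 28.5, H = N + 28.5·(cos 69.600°, sin 69.600°) = (47.897, 0.91291). The perpendicularity gives HU at right angles to NH; with |HU| = 24.1 on the right of NH, U = H + 24.1·(0.93728, -0.34857) = (70.486, -7.4877). Then |KU| = |U − K| = 70.882.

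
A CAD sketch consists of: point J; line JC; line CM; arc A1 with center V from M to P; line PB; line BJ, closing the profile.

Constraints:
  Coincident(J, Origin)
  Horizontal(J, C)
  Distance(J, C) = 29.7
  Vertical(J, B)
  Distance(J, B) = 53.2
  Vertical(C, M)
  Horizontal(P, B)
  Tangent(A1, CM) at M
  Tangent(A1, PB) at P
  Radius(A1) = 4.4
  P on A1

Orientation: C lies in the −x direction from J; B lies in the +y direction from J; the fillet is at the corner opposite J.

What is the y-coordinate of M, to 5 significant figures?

48.800

J is at the origin; J and C share the same y with |JC| = 29.7 and C on the −x side, so C = (-29.700, 0.0000). J and B share the same x with |JB| = 53.2 and B on the +y side, so B = (0.0000, 53.200). The virtual corner opposite J is at (-29.700, 53.200). Tangency of A1 to CM means the radius VM is perpendicular to CM and A1 meets PB tangentially, so VP is at right angles to PB, with radius 4.4, so the center V sits 4.4 in from both sides at V = (-25.300, 48.800). That places the tangent points at M = (-29.700, 48.800) on CM and P = (-25.300, 53.200) on PB. So M.y = 48.800.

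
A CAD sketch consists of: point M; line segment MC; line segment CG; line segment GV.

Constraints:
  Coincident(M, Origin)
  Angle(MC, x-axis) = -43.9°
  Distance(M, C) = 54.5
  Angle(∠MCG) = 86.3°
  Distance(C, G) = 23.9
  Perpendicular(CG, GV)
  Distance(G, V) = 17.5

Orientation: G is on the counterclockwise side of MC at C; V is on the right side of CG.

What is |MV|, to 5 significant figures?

74.720

M is at the origin; MC runs at -43.9° with length 54.5, so C = 54.5·(cos -43.9°, sin -43.9°) = (39.270, -37.790). ∠MCG = 86.3°, so CG runs at -43.9° + (180° − 86.3°) = 49.800° from the x-axis; with |CG| = 23.9, G = C + 23.9·(cos 49.800°, sin 49.800°) = (54.696, -19.536). CG ⟂ GV; with |GV| = 17.5 on the right of CG, V = G + 17.5·(0.76380, -0.64546) = (68.063, -30.831). Then |MV| = |V − M| = 74.720.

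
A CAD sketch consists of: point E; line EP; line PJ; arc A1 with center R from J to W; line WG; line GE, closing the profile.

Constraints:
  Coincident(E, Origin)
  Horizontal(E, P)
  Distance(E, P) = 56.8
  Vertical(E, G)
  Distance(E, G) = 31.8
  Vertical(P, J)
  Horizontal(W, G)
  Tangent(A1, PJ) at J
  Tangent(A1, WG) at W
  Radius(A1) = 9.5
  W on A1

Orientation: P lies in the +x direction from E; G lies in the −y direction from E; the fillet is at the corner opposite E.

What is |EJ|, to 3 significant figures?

61.0

E is at the origin; E and P share the same y with |EP| = 56.8 and P on the +x side, so P = (56.8, 0.00). EG is vertical with |EG| = 31.8 and G on the −y side, so G = (0.00, -31.8). The virtual corner opposite E is at (56.8, -31.8). Tangency of A1 to PJ means the radius RJ is perpendicular to PJ and the tangent condition forces RW to be normal to WG, with radius 9.5, so the center R sits 9.5 in from both sides at R = (47.3, -22.3). That places the tangent points at J = (56.8, -22.3) on PJ and W = (47.3, -31.8) on WG. Then |EJ| = |J − E| = 61.0.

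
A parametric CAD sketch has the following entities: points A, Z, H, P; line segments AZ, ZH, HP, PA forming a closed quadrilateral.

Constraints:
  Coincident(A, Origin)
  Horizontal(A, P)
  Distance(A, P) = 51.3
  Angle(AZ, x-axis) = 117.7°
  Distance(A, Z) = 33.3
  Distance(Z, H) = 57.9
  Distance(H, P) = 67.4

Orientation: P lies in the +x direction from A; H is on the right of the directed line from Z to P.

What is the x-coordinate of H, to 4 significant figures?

-9.940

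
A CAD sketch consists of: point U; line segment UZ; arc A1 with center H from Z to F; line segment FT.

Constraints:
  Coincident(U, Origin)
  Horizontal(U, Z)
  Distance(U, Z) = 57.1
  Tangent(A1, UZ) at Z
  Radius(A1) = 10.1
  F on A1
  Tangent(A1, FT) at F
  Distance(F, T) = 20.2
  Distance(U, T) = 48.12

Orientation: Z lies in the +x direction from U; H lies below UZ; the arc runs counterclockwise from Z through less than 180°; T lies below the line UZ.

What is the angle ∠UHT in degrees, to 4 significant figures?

53.53°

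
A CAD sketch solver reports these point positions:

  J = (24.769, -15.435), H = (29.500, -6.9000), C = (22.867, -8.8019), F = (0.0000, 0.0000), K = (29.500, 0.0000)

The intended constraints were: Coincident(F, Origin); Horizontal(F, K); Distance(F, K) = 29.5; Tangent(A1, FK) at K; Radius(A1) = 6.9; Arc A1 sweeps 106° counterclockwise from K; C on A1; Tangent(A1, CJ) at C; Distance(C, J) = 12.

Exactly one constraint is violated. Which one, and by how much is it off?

Distance(C, J) = 12 — off by 5.10.

F = (0.00, 0.00) ✓; F.y = 0.00, K.y = 0.00 ✓; |FK| = 29.50 ✓; ∠(HK, KF) = 90.00° ✓; |HK| = 6.900 ✓; bearing(H→C) − bearing(H→K) = 106.0° ✓; |HC| = 6.900 ✓; ∠(HC, CJ) = 90.00° ✓; |CJ| = 6.900 ✗.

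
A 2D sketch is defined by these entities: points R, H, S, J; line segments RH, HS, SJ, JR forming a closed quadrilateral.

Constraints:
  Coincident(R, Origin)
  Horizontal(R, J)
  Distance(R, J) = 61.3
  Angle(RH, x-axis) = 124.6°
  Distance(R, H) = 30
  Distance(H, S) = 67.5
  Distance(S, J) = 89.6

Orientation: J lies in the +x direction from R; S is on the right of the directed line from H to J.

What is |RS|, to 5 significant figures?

46.212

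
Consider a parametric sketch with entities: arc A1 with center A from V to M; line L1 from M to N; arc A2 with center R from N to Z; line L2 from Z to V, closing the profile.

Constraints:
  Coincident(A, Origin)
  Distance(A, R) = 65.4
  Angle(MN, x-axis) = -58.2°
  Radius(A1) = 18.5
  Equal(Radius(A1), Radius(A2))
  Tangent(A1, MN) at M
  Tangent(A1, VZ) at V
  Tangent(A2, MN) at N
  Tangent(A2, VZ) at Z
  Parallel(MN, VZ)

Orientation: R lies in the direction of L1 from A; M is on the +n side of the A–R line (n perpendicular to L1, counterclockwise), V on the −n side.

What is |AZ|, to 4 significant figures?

67.97

The slot axis is L1's direction at -58.2°, so u = (cos -58.2°, sin -58.2°) = (0.5270, -0.8499) and n = (−sin -58.2°, cos -58.2°) = (0.8499, 0.5270). A is at the origin and R lies 65.4 along u from A, so R = 65.4·u = (34.46, -55.58). Tangency of A1 to both parallel lines with radius 18.5 puts M and V at A ± 18.5·n: M = (15.72, 9.749), V = (-15.72, -9.749). Equal radii place N and Z the same way about R: N = R + 18.5·n = (50.19, -45.83), Z = R − 18.5·n = (18.74, -65.33). Then |AZ| = |Z − A| = 67.97.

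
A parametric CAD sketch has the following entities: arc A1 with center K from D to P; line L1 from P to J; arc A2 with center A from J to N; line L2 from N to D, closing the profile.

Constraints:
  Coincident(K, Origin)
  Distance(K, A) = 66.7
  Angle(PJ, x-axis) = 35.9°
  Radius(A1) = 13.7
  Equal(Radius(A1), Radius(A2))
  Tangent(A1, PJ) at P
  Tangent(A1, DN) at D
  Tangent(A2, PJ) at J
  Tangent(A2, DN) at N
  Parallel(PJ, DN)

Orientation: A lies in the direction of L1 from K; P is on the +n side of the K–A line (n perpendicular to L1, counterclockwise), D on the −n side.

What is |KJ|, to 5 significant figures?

68.092

The slot axis is L1's direction at 35.9°, so u = (cos 35.9°, sin 35.9°) = (0.81004, 0.58637) and n = (−sin 35.9°, cos 35.9°) = (-0.58637, 0.81004). K is at the origin and A lies 66.7 along u from K, so A = 66.7·u = (54.030, 39.111). Tangency of A1 to both parallel lines with radius 13.7 puts P and D at K ± 13.7·n: P = (-8.0333, 11.098), D = (8.0333, -11.098). Equal radii place J and N the same way about A: J = A + 13.7·n = (45.996, 50.209), N = A − 13.7·n = (62.063, 28.013). Then |KJ| = |J − K| = 68.092.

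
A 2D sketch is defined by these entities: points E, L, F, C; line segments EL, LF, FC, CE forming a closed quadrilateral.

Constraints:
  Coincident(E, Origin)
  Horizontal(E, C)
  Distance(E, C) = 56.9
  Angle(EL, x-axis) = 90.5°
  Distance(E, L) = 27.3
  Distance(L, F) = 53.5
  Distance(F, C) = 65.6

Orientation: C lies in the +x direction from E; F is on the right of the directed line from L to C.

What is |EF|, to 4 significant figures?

26.32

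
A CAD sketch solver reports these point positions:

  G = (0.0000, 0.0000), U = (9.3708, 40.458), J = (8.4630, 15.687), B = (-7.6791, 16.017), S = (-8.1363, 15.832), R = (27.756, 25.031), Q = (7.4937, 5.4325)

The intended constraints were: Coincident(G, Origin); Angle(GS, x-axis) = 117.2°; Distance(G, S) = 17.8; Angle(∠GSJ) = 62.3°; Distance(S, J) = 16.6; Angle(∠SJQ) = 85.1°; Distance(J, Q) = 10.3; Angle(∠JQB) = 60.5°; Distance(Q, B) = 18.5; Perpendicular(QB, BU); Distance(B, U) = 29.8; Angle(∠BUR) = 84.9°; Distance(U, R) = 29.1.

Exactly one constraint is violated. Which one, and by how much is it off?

Distance(U, R) = 29.1 — off by 5.10.

G = (0.00, 0.00) ✓; GS at 117.2° ✓; |GS| = 17.80 ✓; ∠GSJ = 62.30° ✓; |SJ| = 16.60 ✓; ∠SJQ = 85.10° ✓; |JQ| = 10.30 ✓; ∠JQB = 60.50° ✓; |QB| = 18.50 ✓; ∠(QB, BU) = 90.00° ✓; |BU| = 29.80 ✓; ∠BUR = 84.90° ✓; |UR| = 24.00 ✗.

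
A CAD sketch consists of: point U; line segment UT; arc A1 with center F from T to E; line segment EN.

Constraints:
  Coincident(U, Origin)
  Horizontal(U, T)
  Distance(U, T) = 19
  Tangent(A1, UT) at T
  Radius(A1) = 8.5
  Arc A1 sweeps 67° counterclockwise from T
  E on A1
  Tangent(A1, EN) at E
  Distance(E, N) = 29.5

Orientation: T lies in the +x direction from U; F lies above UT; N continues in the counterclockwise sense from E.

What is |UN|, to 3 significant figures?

50.2

On A1, T sits at bearing -90° from F; a 67° counterclockwise sweep puts E at bearing -23°, so E = F + 8.5·(cos -23°, sin -23°) = (26.8, 5.18). The tangent condition forces FE to be normal to EN, so EN runs along (−sin -23°, cos -23°); with |EN| = 29.5, N = (38.4, 32.3). Then |UN| = |N − U| = 50.2.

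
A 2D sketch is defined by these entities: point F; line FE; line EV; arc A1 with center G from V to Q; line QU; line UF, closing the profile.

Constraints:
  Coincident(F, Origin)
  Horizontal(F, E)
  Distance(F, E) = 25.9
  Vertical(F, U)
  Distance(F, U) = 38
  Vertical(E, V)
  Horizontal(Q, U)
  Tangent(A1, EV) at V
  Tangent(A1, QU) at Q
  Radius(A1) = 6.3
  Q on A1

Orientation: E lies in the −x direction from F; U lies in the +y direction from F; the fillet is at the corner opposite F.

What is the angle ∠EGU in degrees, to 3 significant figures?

119°

F is at the origin; F and E share the same y with |FE| = 25.9 and E on the −x side, so E = (-25.9, 0.00). F and U share the same x with |FU| = 38.0 and U on the +y side, so U = (0.00, 38.0). The virtual corner opposite F is at (-25.9, 38.0). A1 meets EV tangentially, so GV is at right angles to EV and the tangent condition forces GQ to be normal to QU, with radius 6.3, so the center G sits 6.3 in from both sides at G = (-19.6, 31.7). Then cos ∠EGU = GE·GU / (|GE||GU|), giving 119°.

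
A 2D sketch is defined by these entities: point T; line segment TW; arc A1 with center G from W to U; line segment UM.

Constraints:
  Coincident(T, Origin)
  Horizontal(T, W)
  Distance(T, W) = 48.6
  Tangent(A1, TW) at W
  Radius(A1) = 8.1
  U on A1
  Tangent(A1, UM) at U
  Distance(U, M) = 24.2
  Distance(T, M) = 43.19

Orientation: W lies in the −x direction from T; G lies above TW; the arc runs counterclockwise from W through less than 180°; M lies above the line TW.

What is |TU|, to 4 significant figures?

41.33

Checks: |GU| = 8.100 ✓; ∠(GU, UM) = 90.00° ✓; |UM| = 24.20 ✓; |TM| = 43.19 ✓.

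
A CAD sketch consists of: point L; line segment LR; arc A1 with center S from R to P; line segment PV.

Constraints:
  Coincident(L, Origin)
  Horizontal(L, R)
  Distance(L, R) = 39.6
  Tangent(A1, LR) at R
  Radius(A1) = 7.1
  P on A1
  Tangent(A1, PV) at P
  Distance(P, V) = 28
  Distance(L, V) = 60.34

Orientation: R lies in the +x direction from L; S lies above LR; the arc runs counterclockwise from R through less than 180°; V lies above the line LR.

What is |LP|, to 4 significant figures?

47.08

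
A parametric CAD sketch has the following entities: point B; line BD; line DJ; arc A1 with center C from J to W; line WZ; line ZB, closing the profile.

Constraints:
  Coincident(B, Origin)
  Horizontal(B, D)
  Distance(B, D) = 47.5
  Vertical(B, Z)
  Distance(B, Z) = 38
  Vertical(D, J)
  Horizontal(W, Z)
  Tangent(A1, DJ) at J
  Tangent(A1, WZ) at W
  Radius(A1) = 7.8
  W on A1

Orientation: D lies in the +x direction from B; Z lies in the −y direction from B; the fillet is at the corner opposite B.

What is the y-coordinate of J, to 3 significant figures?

-30.2

The virtual corner opposite B is at (47.5, -38.0). Since A1 is tangent to DJ there, CJ ⟂ DJ and tangency of A1 to WZ means the radius CW is perpendicular to WZ, with radius 7.8, so the center C sits 7.8 in from both sides at C = (39.7, -30.2). That places the tangent points at J = (47.5, -30.2) on DJ and W = (39.7, -38.0) on WZ. So J.y = -30.2.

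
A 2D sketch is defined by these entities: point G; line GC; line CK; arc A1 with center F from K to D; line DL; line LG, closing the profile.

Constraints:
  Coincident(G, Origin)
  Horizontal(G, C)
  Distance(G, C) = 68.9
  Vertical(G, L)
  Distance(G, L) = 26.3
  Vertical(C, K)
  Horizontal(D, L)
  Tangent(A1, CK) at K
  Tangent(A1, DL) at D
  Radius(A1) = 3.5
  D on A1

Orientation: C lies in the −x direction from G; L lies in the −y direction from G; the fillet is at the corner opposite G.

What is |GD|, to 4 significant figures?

70.49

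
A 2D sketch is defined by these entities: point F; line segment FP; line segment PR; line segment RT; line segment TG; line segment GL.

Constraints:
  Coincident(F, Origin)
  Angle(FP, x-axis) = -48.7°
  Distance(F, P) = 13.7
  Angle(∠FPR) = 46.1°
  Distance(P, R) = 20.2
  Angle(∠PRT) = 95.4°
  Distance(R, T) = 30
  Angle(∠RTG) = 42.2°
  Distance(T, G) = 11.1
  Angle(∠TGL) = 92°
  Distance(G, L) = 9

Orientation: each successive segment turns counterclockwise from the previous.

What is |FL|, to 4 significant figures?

12.51

F is at the origin; FP runs at -48.7° with length 13.7, so P = (9.042, -10.29). ∠FPR = 46.1° gives PR at 85.20° from the x-axis; with |PR| = 20.2, R = (10.73, 9.837). ∠PRT = 95.4° gives RT at 169.8° from the x-axis; with |RT| = 30.0, T = (-18.79, 15.15). ∠RTG = 42.2° gives TG at -52.40° from the x-axis; with |TG| = 11.1, G = (-12.02, 6.355). ∠TGL = 92.0° gives GL at 35.60° from the x-axis; with |GL| = 9.0, L = (-4.703, 11.59). Then |FL| = |L − F| = 12.51.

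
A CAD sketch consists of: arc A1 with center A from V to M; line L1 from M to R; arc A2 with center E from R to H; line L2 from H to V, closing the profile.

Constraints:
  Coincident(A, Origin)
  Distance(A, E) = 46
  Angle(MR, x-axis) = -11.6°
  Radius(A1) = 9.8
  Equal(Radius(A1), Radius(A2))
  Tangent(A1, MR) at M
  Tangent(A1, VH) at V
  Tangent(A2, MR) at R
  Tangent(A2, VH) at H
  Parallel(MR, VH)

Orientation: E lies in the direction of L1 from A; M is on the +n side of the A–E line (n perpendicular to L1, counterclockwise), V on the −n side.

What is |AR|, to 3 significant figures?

47.0

The slot axis is L1's direction at -11.6°, so u = (cos -11.6°, sin -11.6°) = (0.980, -0.201) and n = (−sin -11.6°, cos -11.6°) = (0.201, 0.980). A is at the origin and E lies 46.0 along u from A, so E = 46.0·u = (45.1, -9.25). Tangency of A1 to both parallel lines with radius 9.8 puts M and V at A ± 9.8·n: M = (1.97, 9.60), V = (-1.97, -9.60). Equal radii place R and H the same way about E: R = E + 9.8·n = (47.0, 0.350), H = E − 9.8·n = (43.1, -18.8). Then |AR| = |R − A| = 47.0.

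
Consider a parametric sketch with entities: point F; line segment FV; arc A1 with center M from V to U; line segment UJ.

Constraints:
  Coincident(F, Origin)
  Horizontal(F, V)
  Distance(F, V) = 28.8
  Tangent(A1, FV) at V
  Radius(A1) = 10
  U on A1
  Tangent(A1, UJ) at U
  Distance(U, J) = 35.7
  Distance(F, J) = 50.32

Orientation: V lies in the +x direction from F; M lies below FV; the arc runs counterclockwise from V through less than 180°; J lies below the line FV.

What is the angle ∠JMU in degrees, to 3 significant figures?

74.4°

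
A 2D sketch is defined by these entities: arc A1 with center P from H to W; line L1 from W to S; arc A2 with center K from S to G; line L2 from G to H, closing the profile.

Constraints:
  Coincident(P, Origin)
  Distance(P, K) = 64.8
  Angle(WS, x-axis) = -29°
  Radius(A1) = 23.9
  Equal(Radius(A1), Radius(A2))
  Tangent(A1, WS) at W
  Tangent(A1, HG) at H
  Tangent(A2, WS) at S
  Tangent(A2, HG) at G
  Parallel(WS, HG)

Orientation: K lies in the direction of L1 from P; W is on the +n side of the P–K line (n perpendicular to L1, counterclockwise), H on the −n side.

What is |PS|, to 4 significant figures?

69.07

The slot axis is L1's direction at -29.0°, so u = (cos -29.0°, sin -29.0°) = (0.8746, -0.4848) and n = (−sin -29.0°, cos -29.0°) = (0.4848, 0.8746). P is at the origin and K lies 64.8 along u from P, so K = 64.8·u = (56.68, -31.42). Tangency of A1 to both parallel lines with radius 23.9 puts W and H at P ± 23.9·n: W = (11.59, 20.90), H = (-11.59, -20.90). Equal radii place S and G the same way about K: S = K + 23.9·n = (68.26, -10.51), G = K − 23.9·n = (45.09, -52.32). Then |PS| = |S − P| = 69.07.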